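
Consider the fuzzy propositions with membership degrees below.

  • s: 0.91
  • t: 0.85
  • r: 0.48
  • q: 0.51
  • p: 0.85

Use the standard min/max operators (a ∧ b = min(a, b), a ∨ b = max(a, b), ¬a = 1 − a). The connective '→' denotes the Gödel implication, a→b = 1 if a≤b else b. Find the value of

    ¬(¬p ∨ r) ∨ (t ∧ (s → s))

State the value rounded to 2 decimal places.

0.85

¬p = 1 − 0.85 = 0.15
¬p ∨ r = max(a, b) on (0.15, 0.48) = 0.48
¬(¬p ∨ r) = 1 − 0.48 = 0.52
s → s  [Gödel: 1 if a≤b else b] with a=0.91, b=0.91 → 1.00
t ∧ (s → s) = min(a, b) on (0.85, 1.00) = 0.85
¬(¬p ∨ r) ∨ (t ∧ (s → s)) = max(a, b) on (0.52, 0.85) = 0.85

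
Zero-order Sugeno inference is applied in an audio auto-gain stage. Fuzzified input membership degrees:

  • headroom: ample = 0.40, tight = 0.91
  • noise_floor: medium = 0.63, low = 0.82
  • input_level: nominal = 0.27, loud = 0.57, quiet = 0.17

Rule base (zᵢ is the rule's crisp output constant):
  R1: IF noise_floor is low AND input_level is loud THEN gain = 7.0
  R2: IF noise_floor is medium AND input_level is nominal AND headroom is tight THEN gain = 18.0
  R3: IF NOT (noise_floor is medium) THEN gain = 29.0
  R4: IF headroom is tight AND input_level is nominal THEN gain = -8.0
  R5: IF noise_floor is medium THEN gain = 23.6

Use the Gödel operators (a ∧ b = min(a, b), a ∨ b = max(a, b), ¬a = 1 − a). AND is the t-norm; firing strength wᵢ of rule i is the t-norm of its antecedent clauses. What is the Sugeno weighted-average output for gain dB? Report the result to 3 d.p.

R1 (z=7.0): low=0.82, loud=0.57; AND[min(a, b)] → w = 0.57
R2 (z=18.0): medium=0.63, nominal=0.27, tight=0.91; AND[min(a, b)] → w = 0.27
R3 (z=29.0): ¬medium=1−0.63=0.37 → w = 0.37
R4 (z=-8.0): tight=0.91, nominal=0.27; AND[min(a, b)] → w = 0.27
R5 (z=23.6): medium=0.63 → w = 0.63
Weighted average = (0.57·7.0 + 0.27·18.0 + 0.37·29.0 + 0.27·-8.0 + 0.63·23.6) / (0.57 + 0.27 + 0.37 + 0.27 + 0.63)
  = 32.2880 / 2.1100 = 15.302

15.302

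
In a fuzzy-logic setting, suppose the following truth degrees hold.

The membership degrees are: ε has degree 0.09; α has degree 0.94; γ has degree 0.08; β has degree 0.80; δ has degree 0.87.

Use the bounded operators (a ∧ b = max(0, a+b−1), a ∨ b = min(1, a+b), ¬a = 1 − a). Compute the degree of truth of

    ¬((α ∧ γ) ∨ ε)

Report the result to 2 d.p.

0.89

α ∧ γ = max(0, a+b−1) on (0.94, 0.08) = 0.02
(α ∧ γ) ∨ ε = min(1, a+b) on (0.02, 0.09) = 0.11
¬((α ∧ γ) ∨ ε) = 1 − 0.11 = 0.89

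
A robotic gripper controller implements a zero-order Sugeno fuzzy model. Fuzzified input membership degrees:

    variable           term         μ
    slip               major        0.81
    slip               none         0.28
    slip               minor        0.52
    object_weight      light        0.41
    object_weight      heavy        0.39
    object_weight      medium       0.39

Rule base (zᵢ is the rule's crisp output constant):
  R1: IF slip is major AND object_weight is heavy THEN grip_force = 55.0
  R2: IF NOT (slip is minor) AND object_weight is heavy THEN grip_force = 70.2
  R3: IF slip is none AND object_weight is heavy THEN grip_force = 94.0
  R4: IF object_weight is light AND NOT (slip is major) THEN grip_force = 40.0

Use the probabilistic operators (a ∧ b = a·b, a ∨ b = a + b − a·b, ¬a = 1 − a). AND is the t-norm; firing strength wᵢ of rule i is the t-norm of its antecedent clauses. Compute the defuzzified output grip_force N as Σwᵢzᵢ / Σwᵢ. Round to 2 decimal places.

R1 (z=55.0): major=0.81, heavy=0.39; AND[a·b] → w = 0.3159
R2 (z=70.2): ¬minor=1−0.52=0.48, heavy=0.39; AND[a·b] → w = 0.1872
R3 (z=94.0): none=0.28, heavy=0.39; AND[a·b] → w = 0.1092
R4 (z=40.0): light=0.41, ¬major=1−0.81=0.19; AND[a·b] → w = 0.0779
Weighted average = (0.3159·55.0 + 0.1872·70.2 + 0.1092·94.0 + 0.0779·40.0) / (0.3159 + 0.1872 + 0.1092 + 0.0779)
  = 43.8967 / 0.6902 = 63.60

63.60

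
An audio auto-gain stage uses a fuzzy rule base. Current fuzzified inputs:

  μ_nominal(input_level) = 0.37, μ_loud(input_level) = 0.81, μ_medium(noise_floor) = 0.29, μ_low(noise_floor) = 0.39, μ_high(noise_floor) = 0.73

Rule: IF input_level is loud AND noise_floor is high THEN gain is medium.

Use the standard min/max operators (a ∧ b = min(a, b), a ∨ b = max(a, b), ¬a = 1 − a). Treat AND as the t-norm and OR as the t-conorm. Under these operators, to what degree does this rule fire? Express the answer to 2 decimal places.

0.73

firing strength: loud=0.81, high=0.73; AND[min(a, b)] → w = 0.73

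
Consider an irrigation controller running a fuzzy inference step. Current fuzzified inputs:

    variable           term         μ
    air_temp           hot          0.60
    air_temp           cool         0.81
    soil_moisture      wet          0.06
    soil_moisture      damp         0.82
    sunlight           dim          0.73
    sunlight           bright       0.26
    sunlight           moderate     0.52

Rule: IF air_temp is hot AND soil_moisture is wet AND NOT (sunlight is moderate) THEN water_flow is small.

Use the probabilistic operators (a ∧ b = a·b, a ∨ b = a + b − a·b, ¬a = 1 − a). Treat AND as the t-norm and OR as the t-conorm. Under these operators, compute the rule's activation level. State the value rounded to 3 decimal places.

0.017

firing strength: hot=0.60, wet=0.06, ¬moderate=1−0.52=0.48; AND[a·b] → w = 0.0173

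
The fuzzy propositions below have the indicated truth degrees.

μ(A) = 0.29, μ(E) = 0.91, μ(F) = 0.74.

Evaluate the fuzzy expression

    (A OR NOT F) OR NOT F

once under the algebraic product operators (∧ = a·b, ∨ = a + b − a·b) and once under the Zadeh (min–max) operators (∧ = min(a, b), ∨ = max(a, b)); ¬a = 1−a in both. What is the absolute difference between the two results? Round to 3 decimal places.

Under algebraic product:
  NOT F = 1 − 0.7400 = 0.2600
  A OR NOT F = a + b − a·b on (0.2900, 0.2600) = 0.4746
  NOT F = 1 − 0.7400 = 0.2600
  (A OR NOT F) OR NOT F = a + b − a·b on (0.4746, 0.2600) = 0.6112
  → value = 0.6112
Under Zadeh (min–max):
  NOT F = 1 − 0.74 = 0.26
  A OR NOT F = max(a, b) on (0.29, 0.26) = 0.29
  NOT F = 1 − 0.74 = 0.26
  (A OR NOT F) OR NOT F = max(a, b) on (0.29, 0.26) = 0.29
  → value = 0.2900
|0.6112 − 0.2900| = 0.321

0.321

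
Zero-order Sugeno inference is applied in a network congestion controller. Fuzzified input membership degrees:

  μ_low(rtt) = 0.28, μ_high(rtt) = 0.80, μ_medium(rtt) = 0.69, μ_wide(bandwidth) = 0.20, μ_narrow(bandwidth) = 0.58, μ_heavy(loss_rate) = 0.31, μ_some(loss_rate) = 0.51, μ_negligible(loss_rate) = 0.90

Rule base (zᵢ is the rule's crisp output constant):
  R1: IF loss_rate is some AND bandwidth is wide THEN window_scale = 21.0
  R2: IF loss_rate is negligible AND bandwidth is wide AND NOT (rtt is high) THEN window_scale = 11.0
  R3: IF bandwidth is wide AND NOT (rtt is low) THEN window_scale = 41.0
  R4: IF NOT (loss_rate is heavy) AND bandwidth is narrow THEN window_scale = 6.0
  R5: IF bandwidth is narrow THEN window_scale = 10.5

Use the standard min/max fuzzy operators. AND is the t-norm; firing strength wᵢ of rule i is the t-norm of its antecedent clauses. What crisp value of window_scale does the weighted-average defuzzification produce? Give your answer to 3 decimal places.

R1 (z=21.0): some=0.51, wide=0.20; AND[min(a, b)] → w = 0.20
R2 (z=11.0): negligible=0.90, wide=0.20, ¬high=1−0.80=0.20; AND[min(a, b)] → w = 0.20
R3 (z=41.0): wide=0.20, ¬low=1−0.28=0.72; AND[min(a, b)] → w = 0.20
R4 (z=6.0): ¬heavy=1−0.31=0.69, narrow=0.58; AND[min(a, b)] → w = 0.58
R5 (z=10.5): narrow=0.58 → w = 0.58
Weighted average = (0.20·21.0 + 0.20·11.0 + 0.20·41.0 + 0.58·6.0 + 0.58·10.5) / (0.20 + 0.20 + 0.20 + 0.58 + 0.58)
  = 24.1700 / 1.7600 = 13.733

13.733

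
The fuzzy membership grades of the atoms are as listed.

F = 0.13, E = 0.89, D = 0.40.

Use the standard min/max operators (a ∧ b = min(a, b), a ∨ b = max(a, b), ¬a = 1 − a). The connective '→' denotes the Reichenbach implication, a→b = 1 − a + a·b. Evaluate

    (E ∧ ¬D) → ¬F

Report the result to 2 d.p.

0.92

¬D = 1 − 0.40 = 0.60
E ∧ ¬D = min(a, b) on (0.89, 0.60) = 0.60
¬F = 1 − 0.13 = 0.87
(E ∧ ¬D) → ¬F  [Reichenbach: 1 − a + a·b] with a=0.60, b=0.87 → 0.92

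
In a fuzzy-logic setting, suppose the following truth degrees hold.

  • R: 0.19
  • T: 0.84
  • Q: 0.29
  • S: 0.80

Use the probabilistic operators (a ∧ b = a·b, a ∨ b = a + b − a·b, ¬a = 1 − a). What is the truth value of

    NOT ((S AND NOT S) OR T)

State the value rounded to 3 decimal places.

0.134

NOT S = 1 − 0.8000 = 0.2000
S AND NOT S = a·b on (0.8000, 0.2000) = 0.1600
(S AND NOT S) OR T = a + b − a·b on (0.1600, 0.8400) = 0.8656
NOT ((S AND NOT S) OR T) = 1 − 0.8656 = 0.1344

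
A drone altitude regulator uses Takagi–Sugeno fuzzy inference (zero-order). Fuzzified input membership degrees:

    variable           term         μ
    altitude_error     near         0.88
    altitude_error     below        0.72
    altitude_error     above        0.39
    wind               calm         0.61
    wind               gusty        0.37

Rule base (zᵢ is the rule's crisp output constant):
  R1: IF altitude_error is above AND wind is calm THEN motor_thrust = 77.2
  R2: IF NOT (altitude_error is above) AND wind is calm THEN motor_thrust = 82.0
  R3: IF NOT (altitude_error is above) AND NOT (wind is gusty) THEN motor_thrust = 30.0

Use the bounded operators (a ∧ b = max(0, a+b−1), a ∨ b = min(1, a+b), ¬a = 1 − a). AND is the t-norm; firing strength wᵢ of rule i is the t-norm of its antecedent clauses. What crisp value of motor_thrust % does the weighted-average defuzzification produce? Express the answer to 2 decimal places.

54.87

R1 (z=77.2): above=0.39, calm=0.61; AND[max(0, a+b−1)] → w = 0.00
R2 (z=82.0): ¬above=1−0.39=0.61, calm=0.61; AND[max(0, a+b−1)] → w = 0.22
R3 (z=30.0): ¬above=1−0.39=0.61, ¬gusty=1−0.37=0.63; AND[max(0, a+b−1)] → w = 0.24
Weighted average = (0.00·77.2 + 0.22·82.0 + 0.24·30.0) / (0.00 + 0.22 + 0.24)
  = 25.2400 / 0.4600 = 54.87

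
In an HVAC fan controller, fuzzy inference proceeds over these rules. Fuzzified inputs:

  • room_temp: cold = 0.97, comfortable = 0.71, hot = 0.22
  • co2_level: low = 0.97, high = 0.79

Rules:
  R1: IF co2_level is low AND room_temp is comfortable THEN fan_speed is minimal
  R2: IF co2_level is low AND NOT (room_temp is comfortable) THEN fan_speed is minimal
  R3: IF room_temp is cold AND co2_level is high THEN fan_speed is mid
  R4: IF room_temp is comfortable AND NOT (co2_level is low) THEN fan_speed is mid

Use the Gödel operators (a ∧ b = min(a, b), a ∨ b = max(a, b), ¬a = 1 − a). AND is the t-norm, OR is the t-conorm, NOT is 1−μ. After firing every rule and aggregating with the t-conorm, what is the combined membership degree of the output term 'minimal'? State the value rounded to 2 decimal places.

0.71

R1: low=0.97, comfortable=0.71; AND[min(a, b)] → w = 0.71
R2: low=0.97, ¬comfortable=1−0.71=0.29; AND[min(a, b)] → w = 0.29
R3: cold=0.97, high=0.79; AND[min(a, b)] → w = 0.79
R4: comfortable=0.71, ¬low=1−0.97=0.03; AND[min(a, b)] → w = 0.03
Rules with consequent 'minimal': {R1, R2} → strengths 0.71, 0.29
Aggregate via t-conorm [max(a, b)]: 0.71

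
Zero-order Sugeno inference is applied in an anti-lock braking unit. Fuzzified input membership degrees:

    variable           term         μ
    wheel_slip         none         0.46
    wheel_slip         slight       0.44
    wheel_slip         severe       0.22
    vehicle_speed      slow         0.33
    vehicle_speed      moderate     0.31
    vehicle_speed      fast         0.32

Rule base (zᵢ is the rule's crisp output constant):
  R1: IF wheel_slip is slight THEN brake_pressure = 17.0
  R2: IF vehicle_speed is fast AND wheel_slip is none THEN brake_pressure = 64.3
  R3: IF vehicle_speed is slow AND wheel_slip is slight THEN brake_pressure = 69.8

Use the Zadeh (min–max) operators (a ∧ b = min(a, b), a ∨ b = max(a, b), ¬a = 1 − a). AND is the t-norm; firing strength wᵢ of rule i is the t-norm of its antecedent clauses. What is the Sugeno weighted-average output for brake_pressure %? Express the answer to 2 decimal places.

46.87

R1 (z=17.0): slight=0.44 → w = 0.44
R2 (z=64.3): fast=0.32, none=0.46; AND[min(a, b)] → w = 0.32
R3 (z=69.8): slow=0.33, slight=0.44; AND[min(a, b)] → w = 0.33
Weighted average = (0.44·17.0 + 0.32·64.3 + 0.33·69.8) / (0.44 + 0.32 + 0.33)
  = 51.0900 / 1.0900 = 46.87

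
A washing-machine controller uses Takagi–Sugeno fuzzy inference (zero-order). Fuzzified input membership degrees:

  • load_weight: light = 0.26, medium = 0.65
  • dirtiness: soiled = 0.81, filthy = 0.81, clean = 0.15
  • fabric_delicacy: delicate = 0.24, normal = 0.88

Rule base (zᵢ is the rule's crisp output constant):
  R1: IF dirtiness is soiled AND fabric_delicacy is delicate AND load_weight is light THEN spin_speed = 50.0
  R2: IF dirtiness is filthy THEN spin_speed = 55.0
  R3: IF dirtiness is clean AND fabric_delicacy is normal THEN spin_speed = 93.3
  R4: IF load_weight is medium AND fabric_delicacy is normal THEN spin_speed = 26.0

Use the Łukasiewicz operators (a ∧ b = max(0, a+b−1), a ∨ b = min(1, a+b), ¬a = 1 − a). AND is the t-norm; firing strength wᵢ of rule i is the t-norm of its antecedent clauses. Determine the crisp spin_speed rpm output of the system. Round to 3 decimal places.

R1 (z=50.0): soiled=0.81, delicate=0.24, light=0.26; AND[max(0, a+b−1)] → w = 0.00
R2 (z=55.0): filthy=0.81 → w = 0.81
R3 (z=93.3): clean=0.15, normal=0.88; AND[max(0, a+b−1)] → w = 0.03
R4 (z=26.0): medium=0.65, normal=0.88; AND[max(0, a+b−1)] → w = 0.53
Weighted average = (0.00·50.0 + 0.81·55.0 + 0.03·93.3 + 0.53·26.0) / (0.00 + 0.81 + 0.03 + 0.53)
  = 61.1290 / 1.3700 = 44.620

44.620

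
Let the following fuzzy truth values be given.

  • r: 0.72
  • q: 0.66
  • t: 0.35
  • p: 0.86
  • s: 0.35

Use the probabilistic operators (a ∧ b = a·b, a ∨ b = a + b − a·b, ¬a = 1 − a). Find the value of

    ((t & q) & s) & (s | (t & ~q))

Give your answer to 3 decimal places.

0.035

t & q = a·b on (0.3500, 0.6600) = 0.2310
(t & q) & s = a·b on (0.2310, 0.3500) = 0.0808
~q = 1 − 0.6600 = 0.3400
t & ~q = a·b on (0.3500, 0.3400) = 0.1190
s | (t & ~q) = a + b − a·b on (0.3500, 0.1190) = 0.4274
((t & q) & s) & (s | (t & ~q)) = a·b on (0.0808, 0.4274) = 0.0346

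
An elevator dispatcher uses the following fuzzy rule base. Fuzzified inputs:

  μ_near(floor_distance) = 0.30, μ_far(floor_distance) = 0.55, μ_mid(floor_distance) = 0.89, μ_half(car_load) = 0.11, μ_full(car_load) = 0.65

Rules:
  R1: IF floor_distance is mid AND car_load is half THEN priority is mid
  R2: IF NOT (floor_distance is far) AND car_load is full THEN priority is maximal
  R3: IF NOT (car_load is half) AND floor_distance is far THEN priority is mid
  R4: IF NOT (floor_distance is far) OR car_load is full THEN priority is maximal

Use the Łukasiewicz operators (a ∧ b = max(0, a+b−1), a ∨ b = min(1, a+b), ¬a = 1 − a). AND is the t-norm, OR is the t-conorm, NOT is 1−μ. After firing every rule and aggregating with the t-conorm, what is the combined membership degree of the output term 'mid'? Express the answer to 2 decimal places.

R1: mid=0.89, half=0.11; AND[max(0, a+b−1)] → w = 0.00
R2: ¬far=1−0.55=0.45, full=0.65; AND[max(0, a+b−1)] → w = 0.10
R3: ¬half=1−0.11=0.89, far=0.55; AND[max(0, a+b−1)] → w = 0.44
R4: ¬far=1−0.55=0.45, full=0.65; OR[min(1, a+b)] → w = 1.00
Rules with consequent 'mid': {R1, R3} → strengths 0.00, 0.44
Aggregate via t-conorm [min(1, a+b)]: 0.44

0.44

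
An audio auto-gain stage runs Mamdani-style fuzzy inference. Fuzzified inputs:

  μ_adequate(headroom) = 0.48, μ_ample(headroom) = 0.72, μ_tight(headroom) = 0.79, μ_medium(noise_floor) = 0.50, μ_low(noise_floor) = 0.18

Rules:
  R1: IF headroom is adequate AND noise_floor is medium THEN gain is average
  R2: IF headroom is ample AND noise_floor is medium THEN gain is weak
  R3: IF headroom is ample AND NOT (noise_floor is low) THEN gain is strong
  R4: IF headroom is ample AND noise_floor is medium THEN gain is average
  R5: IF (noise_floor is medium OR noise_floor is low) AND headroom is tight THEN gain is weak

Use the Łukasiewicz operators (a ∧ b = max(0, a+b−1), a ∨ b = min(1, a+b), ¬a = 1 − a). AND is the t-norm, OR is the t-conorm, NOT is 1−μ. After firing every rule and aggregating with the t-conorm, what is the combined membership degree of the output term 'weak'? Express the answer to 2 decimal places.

0.69

R1: adequate=0.48, medium=0.50; AND[max(0, a+b−1)] → w = 0.00
R2: ample=0.72, medium=0.50; AND[max(0, a+b−1)] → w = 0.22
R3: ample=0.72, ¬low=1−0.18=0.82; AND[max(0, a+b−1)] → w = 0.54
R4: ample=0.72, medium=0.50; AND[max(0, a+b−1)] → w = 0.22
R5: (medium=0.50 OR low=0.18) = 0.68; AND[max(0, a+b−1)] with tight=0.79 → w = 0.47
Rules with consequent 'weak': {R2, R5} → strengths 0.22, 0.47
Aggregate via t-conorm [min(1, a+b)]: 0.69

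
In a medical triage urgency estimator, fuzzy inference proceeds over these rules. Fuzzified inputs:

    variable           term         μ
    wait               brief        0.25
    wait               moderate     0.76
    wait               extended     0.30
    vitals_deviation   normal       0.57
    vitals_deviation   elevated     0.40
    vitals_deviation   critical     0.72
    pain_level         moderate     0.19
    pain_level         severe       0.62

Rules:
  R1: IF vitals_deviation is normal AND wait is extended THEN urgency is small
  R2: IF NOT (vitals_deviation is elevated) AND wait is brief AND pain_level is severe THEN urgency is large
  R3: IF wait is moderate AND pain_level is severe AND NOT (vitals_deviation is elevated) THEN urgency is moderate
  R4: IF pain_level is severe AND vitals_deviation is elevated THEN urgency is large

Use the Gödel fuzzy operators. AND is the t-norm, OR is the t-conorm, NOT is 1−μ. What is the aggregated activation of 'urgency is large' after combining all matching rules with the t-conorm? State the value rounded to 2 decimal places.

0.40

R1: normal=0.57, extended=0.30; AND[min(a, b)] → w = 0.30
R2: ¬elevated=1−0.40=0.60, brief=0.25, severe=0.62; AND[min(a, b)] → w = 0.25
R3: moderate=0.76, severe=0.62, ¬elevated=1−0.40=0.60; AND[min(a, b)] → w = 0.60
R4: severe=0.62, elevated=0.40; AND[min(a, b)] → w = 0.40
Rules with consequent 'large': {R2, R4} → strengths 0.25, 0.40
Aggregate via t-conorm [max(a, b)]: 0.40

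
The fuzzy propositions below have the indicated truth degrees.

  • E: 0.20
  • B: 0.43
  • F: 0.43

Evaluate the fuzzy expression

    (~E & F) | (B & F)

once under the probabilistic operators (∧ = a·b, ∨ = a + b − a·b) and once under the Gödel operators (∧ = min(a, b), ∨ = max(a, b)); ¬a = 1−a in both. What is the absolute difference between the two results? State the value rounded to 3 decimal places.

0.035

Under probabilistic:
  ~E = 1 − 0.2000 = 0.8000
  ~E & F = a·b on (0.8000, 0.4300) = 0.3440
  B & F = a·b on (0.4300, 0.4300) = 0.1849
  (~E & F) | (B & F) = a + b − a·b on (0.3440, 0.1849) = 0.4653
  → value = 0.4653
Under Gödel:
  ~E = 1 − 0.20 = 0.80
  ~E & F = min(a, b) on (0.80, 0.43) = 0.43
  B & F = min(a, b) on (0.43, 0.43) = 0.43
  (~E & F) | (B & F) = max(a, b) on (0.43, 0.43) = 0.43
  → value = 0.4300
|0.4653 − 0.4300| = 0.035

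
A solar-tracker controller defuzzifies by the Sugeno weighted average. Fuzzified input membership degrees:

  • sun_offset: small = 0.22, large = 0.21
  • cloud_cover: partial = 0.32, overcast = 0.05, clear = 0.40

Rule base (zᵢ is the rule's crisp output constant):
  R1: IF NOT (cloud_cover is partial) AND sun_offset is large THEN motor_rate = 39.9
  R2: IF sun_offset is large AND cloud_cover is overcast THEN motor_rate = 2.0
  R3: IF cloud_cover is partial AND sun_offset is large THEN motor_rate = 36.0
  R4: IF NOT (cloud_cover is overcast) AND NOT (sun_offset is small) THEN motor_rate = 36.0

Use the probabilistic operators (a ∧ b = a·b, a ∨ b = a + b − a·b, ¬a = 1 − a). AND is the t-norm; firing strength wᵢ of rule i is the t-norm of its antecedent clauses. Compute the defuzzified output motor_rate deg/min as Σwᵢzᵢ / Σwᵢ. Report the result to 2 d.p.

36.21

R1 (z=39.9): ¬partial=1−0.32=0.68, large=0.21; AND[a·b] → w = 0.1428
R2 (z=2.0): large=0.21, overcast=0.05; AND[a·b] → w = 0.0105
R3 (z=36.0): partial=0.32, large=0.21; AND[a·b] → w = 0.0672
R4 (z=36.0): ¬overcast=1−0.05=0.95, ¬small=1−0.22=0.78; AND[a·b] → w = 0.7410
Weighted average = (0.1428·39.9 + 0.0105·2.0 + 0.0672·36.0 + 0.7410·36.0) / (0.1428 + 0.0105 + 0.0672 + 0.7410)
  = 34.8139 / 0.9615 = 36.21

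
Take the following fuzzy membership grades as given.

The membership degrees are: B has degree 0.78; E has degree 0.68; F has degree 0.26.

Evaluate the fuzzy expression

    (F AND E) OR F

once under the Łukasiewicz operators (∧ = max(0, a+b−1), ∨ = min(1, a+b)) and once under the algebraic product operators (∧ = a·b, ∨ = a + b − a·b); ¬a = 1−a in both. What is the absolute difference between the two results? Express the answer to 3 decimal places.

Under Łukasiewicz:
  F AND E = max(0, a+b−1) on (0.26, 0.68) = 0.00
  (F AND E) OR F = min(1, a+b) on (0.00, 0.26) = 0.26
  → value = 0.2600
Under algebraic product:
  F AND E = a·b on (0.2600, 0.6800) = 0.1768
  (F AND E) OR F = a + b − a·b on (0.1768, 0.2600) = 0.3908
  → value = 0.3908
|0.2600 − 0.3908| = 0.131

0.131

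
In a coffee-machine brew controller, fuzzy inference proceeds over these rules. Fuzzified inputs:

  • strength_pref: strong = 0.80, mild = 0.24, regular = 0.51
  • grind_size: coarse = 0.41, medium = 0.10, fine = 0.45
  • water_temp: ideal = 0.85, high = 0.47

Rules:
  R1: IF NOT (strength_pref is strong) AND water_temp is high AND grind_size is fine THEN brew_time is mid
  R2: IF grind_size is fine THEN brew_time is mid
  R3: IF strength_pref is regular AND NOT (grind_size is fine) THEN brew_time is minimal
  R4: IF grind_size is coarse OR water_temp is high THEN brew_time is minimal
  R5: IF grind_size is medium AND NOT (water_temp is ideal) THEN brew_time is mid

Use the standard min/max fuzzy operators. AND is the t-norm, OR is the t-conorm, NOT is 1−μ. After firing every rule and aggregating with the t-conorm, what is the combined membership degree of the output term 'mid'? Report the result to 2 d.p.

R1: ¬strong=1−0.80=0.20, high=0.47, fine=0.45; AND[min(a, b)] → w = 0.20
R2: fine=0.45 → w = 0.45
R3: regular=0.51, ¬fine=1−0.45=0.55; AND[min(a, b)] → w = 0.51
R4: coarse=0.41, high=0.47; OR[max(a, b)] → w = 0.47
R5: medium=0.10, ¬ideal=1−0.85=0.15; AND[min(a, b)] → w = 0.10
Rules with consequent 'mid': {R1, R2, R5} → strengths 0.20, 0.45, 0.10
Aggregate via t-conorm [max(a, b)]: 0.45

0.45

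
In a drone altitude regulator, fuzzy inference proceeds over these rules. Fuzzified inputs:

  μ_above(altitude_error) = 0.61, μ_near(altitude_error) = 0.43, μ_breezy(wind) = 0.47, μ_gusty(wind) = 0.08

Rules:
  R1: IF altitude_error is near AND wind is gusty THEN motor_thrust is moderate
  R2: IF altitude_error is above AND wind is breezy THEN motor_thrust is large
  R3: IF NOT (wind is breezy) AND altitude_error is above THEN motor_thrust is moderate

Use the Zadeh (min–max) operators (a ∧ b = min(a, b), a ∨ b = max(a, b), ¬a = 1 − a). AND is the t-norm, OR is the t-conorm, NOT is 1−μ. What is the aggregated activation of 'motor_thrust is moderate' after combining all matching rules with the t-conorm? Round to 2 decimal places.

0.53

R1: near=0.43, gusty=0.08; AND[min(a, b)] → w = 0.08
R2: above=0.61, breezy=0.47; AND[min(a, b)] → w = 0.47
R3: ¬breezy=1−0.47=0.53, above=0.61; AND[min(a, b)] → w = 0.53
Rules with consequent 'moderate': {R1, R3} → strengths 0.08, 0.53
Aggregate via t-conorm [max(a, b)]: 0.53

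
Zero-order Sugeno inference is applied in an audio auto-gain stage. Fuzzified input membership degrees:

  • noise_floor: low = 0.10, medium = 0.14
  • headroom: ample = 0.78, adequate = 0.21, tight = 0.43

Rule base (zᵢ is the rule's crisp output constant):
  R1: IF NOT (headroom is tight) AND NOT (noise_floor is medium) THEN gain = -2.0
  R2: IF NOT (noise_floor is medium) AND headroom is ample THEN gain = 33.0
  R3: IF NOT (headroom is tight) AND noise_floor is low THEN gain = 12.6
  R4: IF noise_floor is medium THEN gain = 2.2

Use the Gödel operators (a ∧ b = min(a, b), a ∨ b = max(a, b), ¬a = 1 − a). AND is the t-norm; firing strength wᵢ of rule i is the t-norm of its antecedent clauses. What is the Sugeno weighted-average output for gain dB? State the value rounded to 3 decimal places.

R1 (z=-2.0): ¬tight=1−0.43=0.57, ¬medium=1−0.14=0.86; AND[min(a, b)] → w = 0.57
R2 (z=33.0): ¬medium=1−0.14=0.86, ample=0.78; AND[min(a, b)] → w = 0.78
R3 (z=12.6): ¬tight=1−0.43=0.57, low=0.10; AND[min(a, b)] → w = 0.10
R4 (z=2.2): medium=0.14 → w = 0.14
Weighted average = (0.57·-2.0 + 0.78·33.0 + 0.10·12.6 + 0.14·2.2) / (0.57 + 0.78 + 0.10 + 0.14)
  = 26.1680 / 1.5900 = 16.458

16.458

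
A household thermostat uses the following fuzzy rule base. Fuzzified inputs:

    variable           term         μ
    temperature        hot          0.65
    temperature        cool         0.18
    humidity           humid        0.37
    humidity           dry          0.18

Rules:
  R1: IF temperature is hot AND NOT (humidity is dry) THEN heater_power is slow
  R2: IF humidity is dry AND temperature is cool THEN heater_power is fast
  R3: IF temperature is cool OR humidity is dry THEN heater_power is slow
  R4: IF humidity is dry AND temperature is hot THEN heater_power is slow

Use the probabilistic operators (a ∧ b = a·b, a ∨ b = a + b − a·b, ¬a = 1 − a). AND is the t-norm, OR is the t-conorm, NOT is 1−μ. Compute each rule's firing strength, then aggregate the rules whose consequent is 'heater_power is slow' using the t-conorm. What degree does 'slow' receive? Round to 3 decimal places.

R1: hot=0.65, ¬dry=1−0.18=0.82; AND[a·b] → w = 0.5330
R2: dry=0.18, cool=0.18; AND[a·b] → w = 0.0324
R3: cool=0.18, dry=0.18; OR[a + b − a·b] → w = 0.3276
R4: dry=0.18, hot=0.65; AND[a·b] → w = 0.1170
Rules with consequent 'slow': {R1, R3, R4} → strengths 0.5330, 0.3276, 0.1170
Aggregate via t-conorm [a + b − a·b]: 0.7227

0.723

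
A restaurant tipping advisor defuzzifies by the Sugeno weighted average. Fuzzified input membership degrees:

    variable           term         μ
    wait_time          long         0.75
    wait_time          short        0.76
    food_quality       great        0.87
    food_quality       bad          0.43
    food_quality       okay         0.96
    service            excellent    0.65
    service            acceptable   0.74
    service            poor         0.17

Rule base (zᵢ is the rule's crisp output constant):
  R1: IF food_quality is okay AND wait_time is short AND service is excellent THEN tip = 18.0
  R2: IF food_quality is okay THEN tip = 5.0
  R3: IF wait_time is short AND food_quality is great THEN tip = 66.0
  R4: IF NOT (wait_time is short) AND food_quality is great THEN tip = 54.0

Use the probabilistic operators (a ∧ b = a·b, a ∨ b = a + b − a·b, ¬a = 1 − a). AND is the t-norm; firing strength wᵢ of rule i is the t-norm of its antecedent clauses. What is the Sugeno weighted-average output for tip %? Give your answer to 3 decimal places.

29.620

R1 (z=18.0): okay=0.96, short=0.76, excellent=0.65; AND[a·b] → w = 0.4742
R2 (z=5.0): okay=0.96 → w = 0.9600
R3 (z=66.0): short=0.76, great=0.87; AND[a·b] → w = 0.6612
R4 (z=54.0): ¬short=1−0.76=0.24, great=0.87; AND[a·b] → w = 0.2088
Weighted average = (0.4742·18.0 + 0.9600·5.0 + 0.6612·66.0 + 0.2088·54.0) / (0.4742 + 0.9600 + 0.6612 + 0.2088)
  = 68.2507 / 2.3042 = 29.620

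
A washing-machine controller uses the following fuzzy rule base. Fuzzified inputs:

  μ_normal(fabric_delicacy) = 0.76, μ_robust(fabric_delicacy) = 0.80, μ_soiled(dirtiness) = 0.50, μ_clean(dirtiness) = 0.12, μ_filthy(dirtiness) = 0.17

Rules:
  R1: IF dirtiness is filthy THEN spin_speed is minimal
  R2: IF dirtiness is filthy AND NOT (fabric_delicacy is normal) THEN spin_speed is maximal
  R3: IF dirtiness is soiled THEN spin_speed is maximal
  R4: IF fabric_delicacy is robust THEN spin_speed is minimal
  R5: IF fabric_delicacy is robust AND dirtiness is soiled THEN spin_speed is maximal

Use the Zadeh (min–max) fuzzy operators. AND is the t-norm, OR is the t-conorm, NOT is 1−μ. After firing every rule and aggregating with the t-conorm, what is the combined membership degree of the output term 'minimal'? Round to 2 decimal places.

R1: filthy=0.17 → w = 0.17
R2: filthy=0.17, ¬normal=1−0.76=0.24; AND[min(a, b)] → w = 0.17
R3: soiled=0.50 → w = 0.50
R4: robust=0.80 → w = 0.80
R5: robust=0.80, soiled=0.50; AND[min(a, b)] → w = 0.50
Rules with consequent 'minimal': {R1, R4} → strengths 0.17, 0.80
Aggregate via t-conorm [max(a, b)]: 0.80

0.80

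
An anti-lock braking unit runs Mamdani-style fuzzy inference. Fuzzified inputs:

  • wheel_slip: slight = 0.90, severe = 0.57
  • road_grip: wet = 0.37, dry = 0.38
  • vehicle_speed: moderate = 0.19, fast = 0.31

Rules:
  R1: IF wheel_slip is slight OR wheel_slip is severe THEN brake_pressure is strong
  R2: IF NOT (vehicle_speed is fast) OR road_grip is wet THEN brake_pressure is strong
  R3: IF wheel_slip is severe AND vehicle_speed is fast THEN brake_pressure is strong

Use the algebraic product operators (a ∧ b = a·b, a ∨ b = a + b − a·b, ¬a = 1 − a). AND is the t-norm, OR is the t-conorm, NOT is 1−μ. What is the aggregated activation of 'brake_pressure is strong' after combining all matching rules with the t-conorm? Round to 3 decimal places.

R1: slight=0.90, severe=0.57; OR[a + b − a·b] → w = 0.9570
R2: ¬fast=1−0.31=0.69, wet=0.37; OR[a + b − a·b] → w = 0.8047
R3: severe=0.57, fast=0.31; AND[a·b] → w = 0.1767
Rules with consequent 'strong': {R1, R2, R3} → strengths 0.9570, 0.8047, 0.1767
Aggregate via t-conorm [a + b − a·b]: 0.9931

0.993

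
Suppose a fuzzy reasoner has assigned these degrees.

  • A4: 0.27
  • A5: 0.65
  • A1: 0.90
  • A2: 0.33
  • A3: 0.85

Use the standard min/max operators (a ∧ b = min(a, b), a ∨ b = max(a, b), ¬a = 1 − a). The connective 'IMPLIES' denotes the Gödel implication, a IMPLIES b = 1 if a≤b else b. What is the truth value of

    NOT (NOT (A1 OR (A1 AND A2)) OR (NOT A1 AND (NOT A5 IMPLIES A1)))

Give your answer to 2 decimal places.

0.90

A1 AND A2 = min(a, b) on (0.90, 0.33) = 0.33
A1 OR (A1 AND A2) = max(a, b) on (0.90, 0.33) = 0.90
NOT (A1 OR (A1 AND A2)) = 1 − 0.90 = 0.10
NOT A1 = 1 − 0.90 = 0.10
NOT A5 = 1 − 0.65 = 0.35
NOT A5 IMPLIES A1  [Gödel: 1 if a≤b else b] with a=0.35, b=0.90 → 1.00
NOT A1 AND (NOT A5 IMPLIES A1) = min(a, b) on (0.10, 1.00) = 0.10
NOT (A1 OR (A1 AND A2)) OR (NOT A1 AND (NOT A5 IMPLIES A1)) = max(a, b) on (0.10, 0.10) = 0.10
NOT (NOT (A1 OR (A1 AND A2)) OR (NOT A1 AND (NOT A5 IMPLIES A1))) = 1 − 0.10 = 0.90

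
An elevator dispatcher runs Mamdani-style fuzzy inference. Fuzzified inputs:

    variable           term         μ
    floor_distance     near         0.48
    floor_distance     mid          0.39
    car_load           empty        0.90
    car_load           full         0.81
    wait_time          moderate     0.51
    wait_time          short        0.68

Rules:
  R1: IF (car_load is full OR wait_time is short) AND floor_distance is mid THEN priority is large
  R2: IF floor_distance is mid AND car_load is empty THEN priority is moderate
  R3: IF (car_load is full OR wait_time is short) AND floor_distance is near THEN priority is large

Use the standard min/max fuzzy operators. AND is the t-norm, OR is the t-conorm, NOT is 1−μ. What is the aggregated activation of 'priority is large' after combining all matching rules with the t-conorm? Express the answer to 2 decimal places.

R1: (full=0.81 OR short=0.68) = 0.81; AND[min(a, b)] with mid=0.39 → w = 0.39
R2: mid=0.39, empty=0.90; AND[min(a, b)] → w = 0.39
R3: (full=0.81 OR short=0.68) = 0.81; AND[min(a, b)] with near=0.48 → w = 0.48
Rules with consequent 'large': {R1, R3} → strengths 0.39, 0.48
Aggregate via t-conorm [max(a, b)]: 0.48

0.48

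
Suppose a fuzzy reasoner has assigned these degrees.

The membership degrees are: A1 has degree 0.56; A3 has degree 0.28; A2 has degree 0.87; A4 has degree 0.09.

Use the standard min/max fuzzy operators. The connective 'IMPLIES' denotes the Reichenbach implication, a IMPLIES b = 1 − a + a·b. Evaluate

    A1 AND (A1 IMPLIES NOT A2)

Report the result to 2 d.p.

0.51

NOT A2 = 1 − 0.87 = 0.13
A1 IMPLIES NOT A2  [Reichenbach: 1 − a + a·b] with a=0.56, b=0.13 → 0.51
A1 AND (A1 IMPLIES NOT A2) = min(a, b) on (0.56, 0.51) = 0.51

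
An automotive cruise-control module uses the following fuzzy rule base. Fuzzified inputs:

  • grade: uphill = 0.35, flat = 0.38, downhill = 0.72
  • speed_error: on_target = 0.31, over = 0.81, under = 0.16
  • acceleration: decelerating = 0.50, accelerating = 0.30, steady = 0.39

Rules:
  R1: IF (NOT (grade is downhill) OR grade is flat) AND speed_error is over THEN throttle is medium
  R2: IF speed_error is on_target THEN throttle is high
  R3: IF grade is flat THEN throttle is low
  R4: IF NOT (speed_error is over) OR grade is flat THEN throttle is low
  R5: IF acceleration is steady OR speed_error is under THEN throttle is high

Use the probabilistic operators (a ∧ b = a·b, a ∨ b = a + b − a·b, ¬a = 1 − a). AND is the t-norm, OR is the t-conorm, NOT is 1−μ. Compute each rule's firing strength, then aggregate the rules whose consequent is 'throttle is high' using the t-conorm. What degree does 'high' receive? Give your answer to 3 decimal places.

R1: (¬downhill=1−0.72=0.28 OR flat=0.38) = 0.5536; AND[a·b] with over=0.81 → w = 0.4484
R2: on_target=0.31 → w = 0.3100
R3: flat=0.38 → w = 0.3800
R4: ¬over=1−0.81=0.19, flat=0.38; OR[a + b − a·b] → w = 0.4978
R5: steady=0.39, under=0.16; OR[a + b − a·b] → w = 0.4876
Rules with consequent 'high': {R2, R5} → strengths 0.3100, 0.4876
Aggregate via t-conorm [a + b − a·b]: 0.6464

0.646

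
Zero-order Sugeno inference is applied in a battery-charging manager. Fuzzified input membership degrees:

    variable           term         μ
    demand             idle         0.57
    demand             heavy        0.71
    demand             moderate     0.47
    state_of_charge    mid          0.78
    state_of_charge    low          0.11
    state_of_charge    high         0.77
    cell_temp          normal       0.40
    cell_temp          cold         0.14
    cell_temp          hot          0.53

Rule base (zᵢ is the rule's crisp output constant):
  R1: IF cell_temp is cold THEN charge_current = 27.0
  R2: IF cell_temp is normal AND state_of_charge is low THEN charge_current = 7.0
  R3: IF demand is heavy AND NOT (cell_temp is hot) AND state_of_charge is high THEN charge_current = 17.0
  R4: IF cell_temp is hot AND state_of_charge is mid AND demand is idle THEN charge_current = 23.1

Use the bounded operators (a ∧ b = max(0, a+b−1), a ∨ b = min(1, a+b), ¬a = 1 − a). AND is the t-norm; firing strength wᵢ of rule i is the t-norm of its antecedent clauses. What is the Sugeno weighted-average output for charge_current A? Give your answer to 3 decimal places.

27.000

R1 (z=27.0): cold=0.14 → w = 0.14
R2 (z=7.0): normal=0.40, low=0.11; AND[max(0, a+b−1)] → w = 0.00
R3 (z=17.0): heavy=0.71, ¬hot=1−0.53=0.47, high=0.77; AND[max(0, a+b−1)] → w = 0.00
R4 (z=23.1): hot=0.53, mid=0.78, idle=0.57; AND[max(0, a+b−1)] → w = 0.00
Weighted average = (0.14·27.0 + 0.00·7.0 + 0.00·17.0 + 0.00·23.1) / (0.14 + 0.00 + 0.00 + 0.00)
  = 3.7800 / 0.1400 = 27.000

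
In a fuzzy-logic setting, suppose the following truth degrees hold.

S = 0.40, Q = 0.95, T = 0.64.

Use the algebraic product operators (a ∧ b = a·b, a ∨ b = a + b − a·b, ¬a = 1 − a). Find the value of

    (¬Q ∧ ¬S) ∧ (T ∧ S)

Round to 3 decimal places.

0.008

¬Q = 1 − 0.9500 = 0.0500
¬S = 1 − 0.4000 = 0.6000
¬Q ∧ ¬S = a·b on (0.0500, 0.6000) = 0.0300
T ∧ S = a·b on (0.6400, 0.4000) = 0.2560
(¬Q ∧ ¬S) ∧ (T ∧ S) = a·b on (0.0300, 0.2560) = 0.0077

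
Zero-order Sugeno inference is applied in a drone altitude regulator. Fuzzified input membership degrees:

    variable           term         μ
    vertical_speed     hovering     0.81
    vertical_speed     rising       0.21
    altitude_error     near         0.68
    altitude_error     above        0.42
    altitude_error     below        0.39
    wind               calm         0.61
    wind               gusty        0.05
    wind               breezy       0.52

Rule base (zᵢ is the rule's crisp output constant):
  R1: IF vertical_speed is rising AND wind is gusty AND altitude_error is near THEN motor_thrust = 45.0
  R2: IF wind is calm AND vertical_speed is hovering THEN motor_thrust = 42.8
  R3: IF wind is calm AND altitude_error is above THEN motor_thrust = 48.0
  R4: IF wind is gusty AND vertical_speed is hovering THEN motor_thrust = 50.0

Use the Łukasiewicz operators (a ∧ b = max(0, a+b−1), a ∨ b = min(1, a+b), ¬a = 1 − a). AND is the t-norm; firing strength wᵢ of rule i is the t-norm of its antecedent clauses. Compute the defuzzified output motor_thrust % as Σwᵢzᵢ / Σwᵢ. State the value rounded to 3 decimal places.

R1 (z=45.0): rising=0.21, gusty=0.05, near=0.68; AND[max(0, a+b−1)] → w = 0.00
R2 (z=42.8): calm=0.61, hovering=0.81; AND[max(0, a+b−1)] → w = 0.42
R3 (z=48.0): calm=0.61, above=0.42; AND[max(0, a+b−1)] → w = 0.03
R4 (z=50.0): gusty=0.05, hovering=0.81; AND[max(0, a+b−1)] → w = 0.00
Weighted average = (0.00·45.0 + 0.42·42.8 + 0.03·48.0 + 0.00·50.0) / (0.00 + 0.42 + 0.03 + 0.00)
  = 19.4160 / 0.4500 = 43.147

43.147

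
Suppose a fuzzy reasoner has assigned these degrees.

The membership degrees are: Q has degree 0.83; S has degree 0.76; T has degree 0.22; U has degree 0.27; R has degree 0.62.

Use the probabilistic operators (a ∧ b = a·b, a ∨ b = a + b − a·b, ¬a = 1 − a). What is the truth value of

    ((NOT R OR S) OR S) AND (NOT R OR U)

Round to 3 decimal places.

NOT R = 1 − 0.6200 = 0.3800
NOT R OR S = a + b − a·b on (0.3800, 0.7600) = 0.8512
(NOT R OR S) OR S = a + b − a·b on (0.8512, 0.7600) = 0.9643
NOT R = 1 − 0.6200 = 0.3800
NOT R OR U = a + b − a·b on (0.3800, 0.2700) = 0.5474
((NOT R OR S) OR S) AND (NOT R OR U) = a·b on (0.9643, 0.5474) = 0.5279

0.528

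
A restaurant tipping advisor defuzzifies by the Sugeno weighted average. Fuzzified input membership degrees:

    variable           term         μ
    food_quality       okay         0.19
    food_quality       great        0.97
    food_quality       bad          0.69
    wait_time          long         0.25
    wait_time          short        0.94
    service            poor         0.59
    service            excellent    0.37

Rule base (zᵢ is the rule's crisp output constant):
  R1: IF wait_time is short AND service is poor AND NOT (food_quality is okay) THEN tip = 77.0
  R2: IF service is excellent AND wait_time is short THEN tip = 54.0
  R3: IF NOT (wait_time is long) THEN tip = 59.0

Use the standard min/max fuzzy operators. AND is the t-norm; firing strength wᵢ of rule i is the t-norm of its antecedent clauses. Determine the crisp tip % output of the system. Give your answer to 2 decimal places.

R1 (z=77.0): short=0.94, poor=0.59, ¬okay=1−0.19=0.81; AND[min(a, b)] → w = 0.59
R2 (z=54.0): excellent=0.37, short=0.94; AND[min(a, b)] → w = 0.37
R3 (z=59.0): ¬long=1−0.25=0.75 → w = 0.75
Weighted average = (0.59·77.0 + 0.37·54.0 + 0.75·59.0) / (0.59 + 0.37 + 0.75)
  = 109.6600 / 1.7100 = 64.13

64.13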